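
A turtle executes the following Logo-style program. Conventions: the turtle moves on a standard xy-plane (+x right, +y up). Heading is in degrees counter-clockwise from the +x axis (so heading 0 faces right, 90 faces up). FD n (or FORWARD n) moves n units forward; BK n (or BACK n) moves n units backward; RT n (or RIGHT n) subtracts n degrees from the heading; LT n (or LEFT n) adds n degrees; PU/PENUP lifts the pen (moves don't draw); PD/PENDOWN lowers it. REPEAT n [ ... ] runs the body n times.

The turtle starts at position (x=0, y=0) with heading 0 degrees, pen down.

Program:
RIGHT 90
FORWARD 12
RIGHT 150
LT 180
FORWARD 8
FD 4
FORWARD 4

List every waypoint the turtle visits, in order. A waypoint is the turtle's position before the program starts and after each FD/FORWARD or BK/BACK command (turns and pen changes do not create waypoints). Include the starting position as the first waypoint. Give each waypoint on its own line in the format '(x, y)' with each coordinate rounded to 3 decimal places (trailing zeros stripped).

Answer: (0, 0)
(0, -12)
(4, -18.928)
(6, -22.392)
(8, -25.856)

Derivation:
Executing turtle program step by step:
Start: pos=(0,0), heading=0, pen down
RT 90: heading 0 -> 270
FD 12: (0,0) -> (0,-12) [heading=270, draw]
RT 150: heading 270 -> 120
LT 180: heading 120 -> 300
FD 8: (0,-12) -> (4,-18.928) [heading=300, draw]
FD 4: (4,-18.928) -> (6,-22.392) [heading=300, draw]
FD 4: (6,-22.392) -> (8,-25.856) [heading=300, draw]
Final: pos=(8,-25.856), heading=300, 4 segment(s) drawn
Waypoints (5 total):
(0, 0)
(0, -12)
(4, -18.928)
(6, -22.392)
(8, -25.856)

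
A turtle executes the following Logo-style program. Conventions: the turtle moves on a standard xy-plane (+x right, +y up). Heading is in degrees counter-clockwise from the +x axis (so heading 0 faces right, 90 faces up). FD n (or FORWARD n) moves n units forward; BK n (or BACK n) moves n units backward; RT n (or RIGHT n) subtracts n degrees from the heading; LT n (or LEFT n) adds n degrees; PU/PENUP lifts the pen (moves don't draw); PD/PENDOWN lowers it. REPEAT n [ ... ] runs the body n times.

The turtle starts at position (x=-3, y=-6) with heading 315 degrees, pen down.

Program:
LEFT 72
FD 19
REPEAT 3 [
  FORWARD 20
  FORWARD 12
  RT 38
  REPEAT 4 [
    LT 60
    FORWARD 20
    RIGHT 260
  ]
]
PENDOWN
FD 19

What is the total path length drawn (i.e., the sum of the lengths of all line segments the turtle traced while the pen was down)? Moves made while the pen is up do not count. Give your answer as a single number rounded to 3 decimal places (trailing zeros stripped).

Executing turtle program step by step:
Start: pos=(-3,-6), heading=315, pen down
LT 72: heading 315 -> 27
FD 19: (-3,-6) -> (13.929,2.626) [heading=27, draw]
REPEAT 3 [
  -- iteration 1/3 --
  FD 20: (13.929,2.626) -> (31.749,11.706) [heading=27, draw]
  FD 12: (31.749,11.706) -> (42.441,17.154) [heading=27, draw]
  RT 38: heading 27 -> 349
  REPEAT 4 [
    -- iteration 1/4 --
    LT 60: heading 349 -> 49
    FD 20: (42.441,17.154) -> (55.563,32.248) [heading=49, draw]
    RT 260: heading 49 -> 149
    -- iteration 2/4 --
    LT 60: heading 149 -> 209
    FD 20: (55.563,32.248) -> (38.07,22.552) [heading=209, draw]
    RT 260: heading 209 -> 309
    -- iteration 3/4 --
    LT 60: heading 309 -> 9
    FD 20: (38.07,22.552) -> (57.824,25.68) [heading=9, draw]
    RT 260: heading 9 -> 109
    -- iteration 4/4 --
    LT 60: heading 109 -> 169
    FD 20: (57.824,25.68) -> (38.191,29.496) [heading=169, draw]
    RT 260: heading 169 -> 269
  ]
  -- iteration 2/3 --
  FD 20: (38.191,29.496) -> (37.842,9.499) [heading=269, draw]
  FD 12: (37.842,9.499) -> (37.633,-2.499) [heading=269, draw]
  RT 38: heading 269 -> 231
  REPEAT 4 [
    -- iteration 1/4 --
    LT 60: heading 231 -> 291
    FD 20: (37.633,-2.499) -> (44.8,-21.17) [heading=291, draw]
    RT 260: heading 291 -> 31
    -- iteration 2/4 --
    LT 60: heading 31 -> 91
    FD 20: (44.8,-21.17) -> (44.451,-1.173) [heading=91, draw]
    RT 260: heading 91 -> 191
    -- iteration 3/4 --
    LT 60: heading 191 -> 251
    FD 20: (44.451,-1.173) -> (37.94,-20.084) [heading=251, draw]
    RT 260: heading 251 -> 351
    -- iteration 4/4 --
    LT 60: heading 351 -> 51
    FD 20: (37.94,-20.084) -> (50.526,-4.541) [heading=51, draw]
    RT 260: heading 51 -> 151
  ]
  -- iteration 3/3 --
  FD 20: (50.526,-4.541) -> (33.034,5.155) [heading=151, draw]
  FD 12: (33.034,5.155) -> (22.538,10.973) [heading=151, draw]
  RT 38: heading 151 -> 113
  REPEAT 4 [
    -- iteration 1/4 --
    LT 60: heading 113 -> 173
    FD 20: (22.538,10.973) -> (2.687,13.41) [heading=173, draw]
    RT 260: heading 173 -> 273
    -- iteration 2/4 --
    LT 60: heading 273 -> 333
    FD 20: (2.687,13.41) -> (20.508,4.331) [heading=333, draw]
    RT 260: heading 333 -> 73
    -- iteration 3/4 --
    LT 60: heading 73 -> 133
    FD 20: (20.508,4.331) -> (6.868,18.958) [heading=133, draw]
    RT 260: heading 133 -> 233
    -- iteration 4/4 --
    LT 60: heading 233 -> 293
    FD 20: (6.868,18.958) -> (14.682,0.548) [heading=293, draw]
    RT 260: heading 293 -> 33
  ]
]
PD: pen down
FD 19: (14.682,0.548) -> (30.617,10.896) [heading=33, draw]
Final: pos=(30.617,10.896), heading=33, 20 segment(s) drawn

Segment lengths:
  seg 1: (-3,-6) -> (13.929,2.626), length = 19
  seg 2: (13.929,2.626) -> (31.749,11.706), length = 20
  seg 3: (31.749,11.706) -> (42.441,17.154), length = 12
  seg 4: (42.441,17.154) -> (55.563,32.248), length = 20
  seg 5: (55.563,32.248) -> (38.07,22.552), length = 20
  seg 6: (38.07,22.552) -> (57.824,25.68), length = 20
  seg 7: (57.824,25.68) -> (38.191,29.496), length = 20
  seg 8: (38.191,29.496) -> (37.842,9.499), length = 20
  seg 9: (37.842,9.499) -> (37.633,-2.499), length = 12
  seg 10: (37.633,-2.499) -> (44.8,-21.17), length = 20
  seg 11: (44.8,-21.17) -> (44.451,-1.173), length = 20
  seg 12: (44.451,-1.173) -> (37.94,-20.084), length = 20
  seg 13: (37.94,-20.084) -> (50.526,-4.541), length = 20
  seg 14: (50.526,-4.541) -> (33.034,5.155), length = 20
  seg 15: (33.034,5.155) -> (22.538,10.973), length = 12
  seg 16: (22.538,10.973) -> (2.687,13.41), length = 20
  seg 17: (2.687,13.41) -> (20.508,4.331), length = 20
  seg 18: (20.508,4.331) -> (6.868,18.958), length = 20
  seg 19: (6.868,18.958) -> (14.682,0.548), length = 20
  seg 20: (14.682,0.548) -> (30.617,10.896), length = 19
Total = 374

Answer: 374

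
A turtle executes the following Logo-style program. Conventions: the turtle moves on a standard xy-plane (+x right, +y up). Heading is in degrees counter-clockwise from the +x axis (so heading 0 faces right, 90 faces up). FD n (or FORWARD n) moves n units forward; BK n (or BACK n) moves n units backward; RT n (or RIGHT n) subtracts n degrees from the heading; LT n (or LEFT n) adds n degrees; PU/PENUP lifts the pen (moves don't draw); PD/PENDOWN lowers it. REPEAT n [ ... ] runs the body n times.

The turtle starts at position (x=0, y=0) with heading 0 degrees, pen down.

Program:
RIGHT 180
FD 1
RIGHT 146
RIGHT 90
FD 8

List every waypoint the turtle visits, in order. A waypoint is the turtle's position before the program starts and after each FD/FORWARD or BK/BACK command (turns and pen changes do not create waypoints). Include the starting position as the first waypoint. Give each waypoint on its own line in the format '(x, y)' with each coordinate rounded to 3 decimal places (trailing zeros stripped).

Answer: (0, 0)
(-1, 0)
(3.474, -6.632)

Derivation:
Executing turtle program step by step:
Start: pos=(0,0), heading=0, pen down
RT 180: heading 0 -> 180
FD 1: (0,0) -> (-1,0) [heading=180, draw]
RT 146: heading 180 -> 34
RT 90: heading 34 -> 304
FD 8: (-1,0) -> (3.474,-6.632) [heading=304, draw]
Final: pos=(3.474,-6.632), heading=304, 2 segment(s) drawn
Waypoints (3 total):
(0, 0)
(-1, 0)
(3.474, -6.632)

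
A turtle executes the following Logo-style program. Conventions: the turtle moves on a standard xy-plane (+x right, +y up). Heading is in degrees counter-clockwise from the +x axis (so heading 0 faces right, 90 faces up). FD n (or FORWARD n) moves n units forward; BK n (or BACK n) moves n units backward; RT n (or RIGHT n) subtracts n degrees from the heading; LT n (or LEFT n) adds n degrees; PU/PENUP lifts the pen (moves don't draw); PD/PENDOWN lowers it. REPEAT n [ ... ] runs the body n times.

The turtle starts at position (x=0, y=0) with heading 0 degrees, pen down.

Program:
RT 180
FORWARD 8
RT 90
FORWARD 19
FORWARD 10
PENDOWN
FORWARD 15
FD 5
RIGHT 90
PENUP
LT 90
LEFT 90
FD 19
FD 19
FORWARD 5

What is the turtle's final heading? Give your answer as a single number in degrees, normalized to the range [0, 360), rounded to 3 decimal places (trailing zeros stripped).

Answer: 180

Derivation:
Executing turtle program step by step:
Start: pos=(0,0), heading=0, pen down
RT 180: heading 0 -> 180
FD 8: (0,0) -> (-8,0) [heading=180, draw]
RT 90: heading 180 -> 90
FD 19: (-8,0) -> (-8,19) [heading=90, draw]
FD 10: (-8,19) -> (-8,29) [heading=90, draw]
PD: pen down
FD 15: (-8,29) -> (-8,44) [heading=90, draw]
FD 5: (-8,44) -> (-8,49) [heading=90, draw]
RT 90: heading 90 -> 0
PU: pen up
LT 90: heading 0 -> 90
LT 90: heading 90 -> 180
FD 19: (-8,49) -> (-27,49) [heading=180, move]
FD 19: (-27,49) -> (-46,49) [heading=180, move]
FD 5: (-46,49) -> (-51,49) [heading=180, move]
Final: pos=(-51,49), heading=180, 5 segment(s) drawn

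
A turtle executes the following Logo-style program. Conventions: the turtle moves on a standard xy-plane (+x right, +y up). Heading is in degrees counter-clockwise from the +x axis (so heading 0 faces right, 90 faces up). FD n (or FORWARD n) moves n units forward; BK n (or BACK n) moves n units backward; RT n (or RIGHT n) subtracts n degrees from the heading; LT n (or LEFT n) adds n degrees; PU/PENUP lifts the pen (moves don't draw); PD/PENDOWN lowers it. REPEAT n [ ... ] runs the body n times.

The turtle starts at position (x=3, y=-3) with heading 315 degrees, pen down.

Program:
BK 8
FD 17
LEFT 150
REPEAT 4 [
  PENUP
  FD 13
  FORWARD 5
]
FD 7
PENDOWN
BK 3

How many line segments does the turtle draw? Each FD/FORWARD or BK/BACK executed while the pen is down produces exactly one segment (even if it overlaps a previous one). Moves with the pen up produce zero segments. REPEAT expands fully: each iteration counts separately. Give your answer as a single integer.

Answer: 3

Derivation:
Executing turtle program step by step:
Start: pos=(3,-3), heading=315, pen down
BK 8: (3,-3) -> (-2.657,2.657) [heading=315, draw]
FD 17: (-2.657,2.657) -> (9.364,-9.364) [heading=315, draw]
LT 150: heading 315 -> 105
REPEAT 4 [
  -- iteration 1/4 --
  PU: pen up
  FD 13: (9.364,-9.364) -> (5.999,3.193) [heading=105, move]
  FD 5: (5.999,3.193) -> (4.705,8.023) [heading=105, move]
  -- iteration 2/4 --
  PU: pen up
  FD 13: (4.705,8.023) -> (1.341,20.58) [heading=105, move]
  FD 5: (1.341,20.58) -> (0.046,25.409) [heading=105, move]
  -- iteration 3/4 --
  PU: pen up
  FD 13: (0.046,25.409) -> (-3.318,37.966) [heading=105, move]
  FD 5: (-3.318,37.966) -> (-4.612,42.796) [heading=105, move]
  -- iteration 4/4 --
  PU: pen up
  FD 13: (-4.612,42.796) -> (-7.977,55.353) [heading=105, move]
  FD 5: (-7.977,55.353) -> (-9.271,60.183) [heading=105, move]
]
FD 7: (-9.271,60.183) -> (-11.083,66.944) [heading=105, move]
PD: pen down
BK 3: (-11.083,66.944) -> (-10.306,64.046) [heading=105, draw]
Final: pos=(-10.306,64.046), heading=105, 3 segment(s) drawn
Segments drawn: 3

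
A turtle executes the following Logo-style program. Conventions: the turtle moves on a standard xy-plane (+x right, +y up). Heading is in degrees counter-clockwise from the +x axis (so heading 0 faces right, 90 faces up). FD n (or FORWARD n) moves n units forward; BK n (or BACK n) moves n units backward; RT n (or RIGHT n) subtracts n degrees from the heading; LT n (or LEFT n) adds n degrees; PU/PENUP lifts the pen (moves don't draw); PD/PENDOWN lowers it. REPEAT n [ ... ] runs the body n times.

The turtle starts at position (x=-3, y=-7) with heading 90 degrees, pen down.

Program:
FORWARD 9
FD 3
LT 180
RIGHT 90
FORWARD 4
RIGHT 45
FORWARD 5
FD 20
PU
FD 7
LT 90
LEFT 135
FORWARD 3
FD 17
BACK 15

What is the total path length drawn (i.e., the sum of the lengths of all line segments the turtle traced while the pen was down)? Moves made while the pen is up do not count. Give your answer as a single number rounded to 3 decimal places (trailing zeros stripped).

Answer: 41

Derivation:
Executing turtle program step by step:
Start: pos=(-3,-7), heading=90, pen down
FD 9: (-3,-7) -> (-3,2) [heading=90, draw]
FD 3: (-3,2) -> (-3,5) [heading=90, draw]
LT 180: heading 90 -> 270
RT 90: heading 270 -> 180
FD 4: (-3,5) -> (-7,5) [heading=180, draw]
RT 45: heading 180 -> 135
FD 5: (-7,5) -> (-10.536,8.536) [heading=135, draw]
FD 20: (-10.536,8.536) -> (-24.678,22.678) [heading=135, draw]
PU: pen up
FD 7: (-24.678,22.678) -> (-29.627,27.627) [heading=135, move]
LT 90: heading 135 -> 225
LT 135: heading 225 -> 0
FD 3: (-29.627,27.627) -> (-26.627,27.627) [heading=0, move]
FD 17: (-26.627,27.627) -> (-9.627,27.627) [heading=0, move]
BK 15: (-9.627,27.627) -> (-24.627,27.627) [heading=0, move]
Final: pos=(-24.627,27.627), heading=0, 5 segment(s) drawn

Segment lengths:
  seg 1: (-3,-7) -> (-3,2), length = 9
  seg 2: (-3,2) -> (-3,5), length = 3
  seg 3: (-3,5) -> (-7,5), length = 4
  seg 4: (-7,5) -> (-10.536,8.536), length = 5
  seg 5: (-10.536,8.536) -> (-24.678,22.678), length = 20
Total = 41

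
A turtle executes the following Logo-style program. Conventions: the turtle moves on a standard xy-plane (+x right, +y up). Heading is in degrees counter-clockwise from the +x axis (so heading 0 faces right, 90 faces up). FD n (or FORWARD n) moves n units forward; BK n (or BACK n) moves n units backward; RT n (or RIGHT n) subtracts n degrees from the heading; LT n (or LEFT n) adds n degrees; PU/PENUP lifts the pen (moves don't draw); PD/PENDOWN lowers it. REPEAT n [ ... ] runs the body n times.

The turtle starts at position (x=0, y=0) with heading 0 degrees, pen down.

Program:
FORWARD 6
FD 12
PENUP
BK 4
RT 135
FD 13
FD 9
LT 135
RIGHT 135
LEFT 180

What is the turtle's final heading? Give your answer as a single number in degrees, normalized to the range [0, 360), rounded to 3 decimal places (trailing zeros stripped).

Answer: 45

Derivation:
Executing turtle program step by step:
Start: pos=(0,0), heading=0, pen down
FD 6: (0,0) -> (6,0) [heading=0, draw]
FD 12: (6,0) -> (18,0) [heading=0, draw]
PU: pen up
BK 4: (18,0) -> (14,0) [heading=0, move]
RT 135: heading 0 -> 225
FD 13: (14,0) -> (4.808,-9.192) [heading=225, move]
FD 9: (4.808,-9.192) -> (-1.556,-15.556) [heading=225, move]
LT 135: heading 225 -> 0
RT 135: heading 0 -> 225
LT 180: heading 225 -> 45
Final: pos=(-1.556,-15.556), heading=45, 2 segment(s) drawn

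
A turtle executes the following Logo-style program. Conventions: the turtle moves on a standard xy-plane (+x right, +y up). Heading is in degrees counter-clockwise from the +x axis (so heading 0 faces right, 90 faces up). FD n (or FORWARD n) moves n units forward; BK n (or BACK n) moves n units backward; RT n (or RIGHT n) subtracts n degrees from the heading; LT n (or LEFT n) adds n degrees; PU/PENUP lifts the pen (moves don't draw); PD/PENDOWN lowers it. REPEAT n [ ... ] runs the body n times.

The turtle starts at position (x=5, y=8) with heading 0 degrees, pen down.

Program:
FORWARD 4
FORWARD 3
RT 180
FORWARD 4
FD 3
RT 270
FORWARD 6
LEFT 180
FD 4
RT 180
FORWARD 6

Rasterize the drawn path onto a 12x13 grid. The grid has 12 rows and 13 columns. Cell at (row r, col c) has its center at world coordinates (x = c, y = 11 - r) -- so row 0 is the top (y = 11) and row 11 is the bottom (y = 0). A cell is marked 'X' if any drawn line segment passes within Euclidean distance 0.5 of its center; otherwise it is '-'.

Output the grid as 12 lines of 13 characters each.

Segment 0: (5,8) -> (9,8)
Segment 1: (9,8) -> (12,8)
Segment 2: (12,8) -> (8,8)
Segment 3: (8,8) -> (5,8)
Segment 4: (5,8) -> (5,2)
Segment 5: (5,2) -> (5,6)
Segment 6: (5,6) -> (5,-0)

Answer: -------------
-------------
-------------
-----XXXXXXXX
-----X-------
-----X-------
-----X-------
-----X-------
-----X-------
-----X-------
-----X-------
-----X-------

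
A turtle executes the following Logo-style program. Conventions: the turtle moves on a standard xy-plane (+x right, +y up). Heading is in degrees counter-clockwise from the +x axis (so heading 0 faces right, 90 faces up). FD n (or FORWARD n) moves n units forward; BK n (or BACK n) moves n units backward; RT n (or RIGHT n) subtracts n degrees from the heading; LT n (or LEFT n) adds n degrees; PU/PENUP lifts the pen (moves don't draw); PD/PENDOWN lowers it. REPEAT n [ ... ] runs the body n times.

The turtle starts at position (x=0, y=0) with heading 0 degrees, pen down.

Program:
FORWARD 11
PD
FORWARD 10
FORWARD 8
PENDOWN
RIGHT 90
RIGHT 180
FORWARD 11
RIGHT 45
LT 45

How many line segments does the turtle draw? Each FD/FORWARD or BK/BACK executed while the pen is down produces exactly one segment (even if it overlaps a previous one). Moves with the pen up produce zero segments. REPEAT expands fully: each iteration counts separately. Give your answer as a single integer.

Answer: 4

Derivation:
Executing turtle program step by step:
Start: pos=(0,0), heading=0, pen down
FD 11: (0,0) -> (11,0) [heading=0, draw]
PD: pen down
FD 10: (11,0) -> (21,0) [heading=0, draw]
FD 8: (21,0) -> (29,0) [heading=0, draw]
PD: pen down
RT 90: heading 0 -> 270
RT 180: heading 270 -> 90
FD 11: (29,0) -> (29,11) [heading=90, draw]
RT 45: heading 90 -> 45
LT 45: heading 45 -> 90
Final: pos=(29,11), heading=90, 4 segment(s) drawn
Segments drawn: 4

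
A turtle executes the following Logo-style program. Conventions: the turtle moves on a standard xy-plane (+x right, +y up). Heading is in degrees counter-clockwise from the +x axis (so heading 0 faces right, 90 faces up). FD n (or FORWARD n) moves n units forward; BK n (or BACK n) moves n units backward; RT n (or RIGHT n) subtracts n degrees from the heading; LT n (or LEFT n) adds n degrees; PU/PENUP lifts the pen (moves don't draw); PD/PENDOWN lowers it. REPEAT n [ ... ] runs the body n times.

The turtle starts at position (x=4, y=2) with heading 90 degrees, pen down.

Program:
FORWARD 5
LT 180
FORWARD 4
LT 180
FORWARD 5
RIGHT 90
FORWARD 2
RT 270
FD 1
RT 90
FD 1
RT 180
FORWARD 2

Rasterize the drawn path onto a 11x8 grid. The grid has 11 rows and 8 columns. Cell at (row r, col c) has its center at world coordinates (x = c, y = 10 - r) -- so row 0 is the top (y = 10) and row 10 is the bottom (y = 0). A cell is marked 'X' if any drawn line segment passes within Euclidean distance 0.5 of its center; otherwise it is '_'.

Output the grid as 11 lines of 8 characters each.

Answer: ________
_____XXX
____XXX_
____X___
____X___
____X___
____X___
____X___
____X___
________
________

Derivation:
Segment 0: (4,2) -> (4,7)
Segment 1: (4,7) -> (4,3)
Segment 2: (4,3) -> (4,8)
Segment 3: (4,8) -> (6,8)
Segment 4: (6,8) -> (6,9)
Segment 5: (6,9) -> (7,9)
Segment 6: (7,9) -> (5,9)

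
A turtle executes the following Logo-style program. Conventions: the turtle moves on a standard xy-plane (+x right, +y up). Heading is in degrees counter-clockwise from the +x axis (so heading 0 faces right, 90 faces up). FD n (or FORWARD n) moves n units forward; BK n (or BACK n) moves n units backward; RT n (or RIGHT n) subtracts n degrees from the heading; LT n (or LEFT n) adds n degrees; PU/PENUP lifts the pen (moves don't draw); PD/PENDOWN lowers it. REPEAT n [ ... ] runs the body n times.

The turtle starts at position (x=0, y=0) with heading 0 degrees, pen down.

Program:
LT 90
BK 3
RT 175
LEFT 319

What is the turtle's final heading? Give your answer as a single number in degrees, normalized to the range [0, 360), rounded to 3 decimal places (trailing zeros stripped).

Answer: 234

Derivation:
Executing turtle program step by step:
Start: pos=(0,0), heading=0, pen down
LT 90: heading 0 -> 90
BK 3: (0,0) -> (0,-3) [heading=90, draw]
RT 175: heading 90 -> 275
LT 319: heading 275 -> 234
Final: pos=(0,-3), heading=234, 1 segment(s) drawn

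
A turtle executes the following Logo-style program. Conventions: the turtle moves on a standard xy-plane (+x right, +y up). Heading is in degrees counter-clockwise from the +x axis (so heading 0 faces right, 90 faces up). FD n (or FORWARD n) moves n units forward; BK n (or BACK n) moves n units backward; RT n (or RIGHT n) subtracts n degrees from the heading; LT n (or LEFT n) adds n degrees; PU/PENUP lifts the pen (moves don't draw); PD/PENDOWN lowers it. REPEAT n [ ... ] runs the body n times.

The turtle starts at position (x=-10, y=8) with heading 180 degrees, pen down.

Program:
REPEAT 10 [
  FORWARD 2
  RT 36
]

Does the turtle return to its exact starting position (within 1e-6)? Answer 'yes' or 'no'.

Executing turtle program step by step:
Start: pos=(-10,8), heading=180, pen down
REPEAT 10 [
  -- iteration 1/10 --
  FD 2: (-10,8) -> (-12,8) [heading=180, draw]
  RT 36: heading 180 -> 144
  -- iteration 2/10 --
  FD 2: (-12,8) -> (-13.618,9.176) [heading=144, draw]
  RT 36: heading 144 -> 108
  -- iteration 3/10 --
  FD 2: (-13.618,9.176) -> (-14.236,11.078) [heading=108, draw]
  RT 36: heading 108 -> 72
  -- iteration 4/10 --
  FD 2: (-14.236,11.078) -> (-13.618,12.98) [heading=72, draw]
  RT 36: heading 72 -> 36
  -- iteration 5/10 --
  FD 2: (-13.618,12.98) -> (-12,14.155) [heading=36, draw]
  RT 36: heading 36 -> 0
  -- iteration 6/10 --
  FD 2: (-12,14.155) -> (-10,14.155) [heading=0, draw]
  RT 36: heading 0 -> 324
  -- iteration 7/10 --
  FD 2: (-10,14.155) -> (-8.382,12.98) [heading=324, draw]
  RT 36: heading 324 -> 288
  -- iteration 8/10 --
  FD 2: (-8.382,12.98) -> (-7.764,11.078) [heading=288, draw]
  RT 36: heading 288 -> 252
  -- iteration 9/10 --
  FD 2: (-7.764,11.078) -> (-8.382,9.176) [heading=252, draw]
  RT 36: heading 252 -> 216
  -- iteration 10/10 --
  FD 2: (-8.382,9.176) -> (-10,8) [heading=216, draw]
  RT 36: heading 216 -> 180
]
Final: pos=(-10,8), heading=180, 10 segment(s) drawn

Start position: (-10, 8)
Final position: (-10, 8)
Distance = 0; < 1e-6 -> CLOSED

Answer: yes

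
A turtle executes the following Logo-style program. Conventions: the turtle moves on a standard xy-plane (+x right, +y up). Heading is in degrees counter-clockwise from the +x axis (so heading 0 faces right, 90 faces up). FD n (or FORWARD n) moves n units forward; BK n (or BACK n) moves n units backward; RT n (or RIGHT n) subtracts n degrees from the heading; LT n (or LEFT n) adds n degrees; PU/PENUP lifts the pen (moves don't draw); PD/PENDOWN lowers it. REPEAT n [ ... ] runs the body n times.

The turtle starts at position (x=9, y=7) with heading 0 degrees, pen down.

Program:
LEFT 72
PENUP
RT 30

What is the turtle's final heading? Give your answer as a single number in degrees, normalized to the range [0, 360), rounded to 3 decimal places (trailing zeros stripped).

Executing turtle program step by step:
Start: pos=(9,7), heading=0, pen down
LT 72: heading 0 -> 72
PU: pen up
RT 30: heading 72 -> 42
Final: pos=(9,7), heading=42, 0 segment(s) drawn

Answer: 42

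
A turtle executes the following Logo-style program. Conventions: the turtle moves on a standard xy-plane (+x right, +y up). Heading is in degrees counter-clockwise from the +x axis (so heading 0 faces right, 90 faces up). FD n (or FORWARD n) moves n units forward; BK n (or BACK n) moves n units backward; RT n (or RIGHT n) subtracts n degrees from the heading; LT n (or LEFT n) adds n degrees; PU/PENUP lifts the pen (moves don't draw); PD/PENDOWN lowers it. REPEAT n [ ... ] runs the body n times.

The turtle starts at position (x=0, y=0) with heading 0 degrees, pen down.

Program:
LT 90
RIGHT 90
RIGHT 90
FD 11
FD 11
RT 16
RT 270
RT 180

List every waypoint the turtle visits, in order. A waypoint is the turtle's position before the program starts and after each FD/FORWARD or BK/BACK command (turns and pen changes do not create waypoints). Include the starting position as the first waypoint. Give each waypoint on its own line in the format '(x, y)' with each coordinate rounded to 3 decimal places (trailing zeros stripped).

Executing turtle program step by step:
Start: pos=(0,0), heading=0, pen down
LT 90: heading 0 -> 90
RT 90: heading 90 -> 0
RT 90: heading 0 -> 270
FD 11: (0,0) -> (0,-11) [heading=270, draw]
FD 11: (0,-11) -> (0,-22) [heading=270, draw]
RT 16: heading 270 -> 254
RT 270: heading 254 -> 344
RT 180: heading 344 -> 164
Final: pos=(0,-22), heading=164, 2 segment(s) drawn
Waypoints (3 total):
(0, 0)
(0, -11)
(0, -22)

Answer: (0, 0)
(0, -11)
(0, -22)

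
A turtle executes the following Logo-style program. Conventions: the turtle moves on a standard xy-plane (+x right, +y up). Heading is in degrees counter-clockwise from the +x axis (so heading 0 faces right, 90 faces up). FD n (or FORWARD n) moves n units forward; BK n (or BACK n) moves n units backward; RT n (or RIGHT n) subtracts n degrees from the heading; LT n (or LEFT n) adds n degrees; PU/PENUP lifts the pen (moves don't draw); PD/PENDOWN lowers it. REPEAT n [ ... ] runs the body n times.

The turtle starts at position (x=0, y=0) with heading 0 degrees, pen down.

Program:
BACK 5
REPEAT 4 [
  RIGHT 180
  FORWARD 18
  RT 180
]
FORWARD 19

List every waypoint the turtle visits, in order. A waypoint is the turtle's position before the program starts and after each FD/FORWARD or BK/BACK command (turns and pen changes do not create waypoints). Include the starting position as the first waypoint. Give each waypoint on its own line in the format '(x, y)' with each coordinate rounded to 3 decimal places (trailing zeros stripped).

Executing turtle program step by step:
Start: pos=(0,0), heading=0, pen down
BK 5: (0,0) -> (-5,0) [heading=0, draw]
REPEAT 4 [
  -- iteration 1/4 --
  RT 180: heading 0 -> 180
  FD 18: (-5,0) -> (-23,0) [heading=180, draw]
  RT 180: heading 180 -> 0
  -- iteration 2/4 --
  RT 180: heading 0 -> 180
  FD 18: (-23,0) -> (-41,0) [heading=180, draw]
  RT 180: heading 180 -> 0
  -- iteration 3/4 --
  RT 180: heading 0 -> 180
  FD 18: (-41,0) -> (-59,0) [heading=180, draw]
  RT 180: heading 180 -> 0
  -- iteration 4/4 --
  RT 180: heading 0 -> 180
  FD 18: (-59,0) -> (-77,0) [heading=180, draw]
  RT 180: heading 180 -> 0
]
FD 19: (-77,0) -> (-58,0) [heading=0, draw]
Final: pos=(-58,0), heading=0, 6 segment(s) drawn
Waypoints (7 total):
(0, 0)
(-5, 0)
(-23, 0)
(-41, 0)
(-59, 0)
(-77, 0)
(-58, 0)

Answer: (0, 0)
(-5, 0)
(-23, 0)
(-41, 0)
(-59, 0)
(-77, 0)
(-58, 0)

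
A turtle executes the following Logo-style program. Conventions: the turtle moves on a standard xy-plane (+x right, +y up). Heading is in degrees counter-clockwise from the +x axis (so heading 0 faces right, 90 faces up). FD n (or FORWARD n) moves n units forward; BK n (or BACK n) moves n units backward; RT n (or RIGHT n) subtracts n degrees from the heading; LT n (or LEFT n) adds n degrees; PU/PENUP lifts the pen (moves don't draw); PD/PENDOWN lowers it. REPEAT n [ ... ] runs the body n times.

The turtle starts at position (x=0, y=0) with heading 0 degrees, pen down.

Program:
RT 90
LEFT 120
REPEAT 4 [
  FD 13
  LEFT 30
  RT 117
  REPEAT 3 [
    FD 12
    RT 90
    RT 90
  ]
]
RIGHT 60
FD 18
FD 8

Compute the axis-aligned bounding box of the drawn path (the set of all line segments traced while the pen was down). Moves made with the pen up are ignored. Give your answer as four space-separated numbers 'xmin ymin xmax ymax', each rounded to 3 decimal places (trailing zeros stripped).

Executing turtle program step by step:
Start: pos=(0,0), heading=0, pen down
RT 90: heading 0 -> 270
LT 120: heading 270 -> 30
REPEAT 4 [
  -- iteration 1/4 --
  FD 13: (0,0) -> (11.258,6.5) [heading=30, draw]
  LT 30: heading 30 -> 60
  RT 117: heading 60 -> 303
  REPEAT 3 [
    -- iteration 1/3 --
    FD 12: (11.258,6.5) -> (17.794,-3.564) [heading=303, draw]
    RT 90: heading 303 -> 213
    RT 90: heading 213 -> 123
    -- iteration 2/3 --
    FD 12: (17.794,-3.564) -> (11.258,6.5) [heading=123, draw]
    RT 90: heading 123 -> 33
    RT 90: heading 33 -> 303
    -- iteration 3/3 --
    FD 12: (11.258,6.5) -> (17.794,-3.564) [heading=303, draw]
    RT 90: heading 303 -> 213
    RT 90: heading 213 -> 123
  ]
  -- iteration 2/4 --
  FD 13: (17.794,-3.564) -> (10.714,7.339) [heading=123, draw]
  LT 30: heading 123 -> 153
  RT 117: heading 153 -> 36
  REPEAT 3 [
    -- iteration 1/3 --
    FD 12: (10.714,7.339) -> (20.422,14.392) [heading=36, draw]
    RT 90: heading 36 -> 306
    RT 90: heading 306 -> 216
    -- iteration 2/3 --
    FD 12: (20.422,14.392) -> (10.714,7.339) [heading=216, draw]
    RT 90: heading 216 -> 126
    RT 90: heading 126 -> 36
    -- iteration 3/3 --
    FD 12: (10.714,7.339) -> (20.422,14.392) [heading=36, draw]
    RT 90: heading 36 -> 306
    RT 90: heading 306 -> 216
  ]
  -- iteration 3/4 --
  FD 13: (20.422,14.392) -> (9.905,6.751) [heading=216, draw]
  LT 30: heading 216 -> 246
  RT 117: heading 246 -> 129
  REPEAT 3 [
    -- iteration 1/3 --
    FD 12: (9.905,6.751) -> (2.353,16.077) [heading=129, draw]
    RT 90: heading 129 -> 39
    RT 90: heading 39 -> 309
    -- iteration 2/3 --
    FD 12: (2.353,16.077) -> (9.905,6.751) [heading=309, draw]
    RT 90: heading 309 -> 219
    RT 90: heading 219 -> 129
    -- iteration 3/3 --
    FD 12: (9.905,6.751) -> (2.353,16.077) [heading=129, draw]
    RT 90: heading 129 -> 39
    RT 90: heading 39 -> 309
  ]
  -- iteration 4/4 --
  FD 13: (2.353,16.077) -> (10.534,5.974) [heading=309, draw]
  LT 30: heading 309 -> 339
  RT 117: heading 339 -> 222
  REPEAT 3 [
    -- iteration 1/3 --
    FD 12: (10.534,5.974) -> (1.616,-2.056) [heading=222, draw]
    RT 90: heading 222 -> 132
    RT 90: heading 132 -> 42
    -- iteration 2/3 --
    FD 12: (1.616,-2.056) -> (10.534,5.974) [heading=42, draw]
    RT 90: heading 42 -> 312
    RT 90: heading 312 -> 222
    -- iteration 3/3 --
    FD 12: (10.534,5.974) -> (1.616,-2.056) [heading=222, draw]
    RT 90: heading 222 -> 132
    RT 90: heading 132 -> 42
  ]
]
RT 60: heading 42 -> 342
FD 18: (1.616,-2.056) -> (18.735,-7.618) [heading=342, draw]
FD 8: (18.735,-7.618) -> (26.344,-10.09) [heading=342, draw]
Final: pos=(26.344,-10.09), heading=342, 18 segment(s) drawn

Segment endpoints: x in {0, 1.616, 1.616, 2.353, 2.353, 9.905, 10.534, 10.534, 10.714, 11.258, 17.794, 18.735, 20.422, 26.344}, y in {-10.09, -7.618, -3.564, -2.056, -2.056, 0, 5.974, 5.974, 6.5, 6.751, 6.751, 7.339, 14.392, 16.077}
xmin=0, ymin=-10.09, xmax=26.344, ymax=16.077

Answer: 0 -10.09 26.344 16.077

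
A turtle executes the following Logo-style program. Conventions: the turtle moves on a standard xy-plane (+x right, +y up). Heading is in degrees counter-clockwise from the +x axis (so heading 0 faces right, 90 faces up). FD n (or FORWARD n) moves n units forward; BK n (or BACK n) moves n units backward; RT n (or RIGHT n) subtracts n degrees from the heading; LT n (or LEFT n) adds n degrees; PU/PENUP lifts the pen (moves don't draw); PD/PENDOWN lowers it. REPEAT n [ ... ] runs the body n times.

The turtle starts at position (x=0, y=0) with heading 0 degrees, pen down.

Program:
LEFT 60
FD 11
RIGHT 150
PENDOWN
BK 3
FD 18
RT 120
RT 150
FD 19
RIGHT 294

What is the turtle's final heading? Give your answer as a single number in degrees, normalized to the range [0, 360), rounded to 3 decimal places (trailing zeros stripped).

Executing turtle program step by step:
Start: pos=(0,0), heading=0, pen down
LT 60: heading 0 -> 60
FD 11: (0,0) -> (5.5,9.526) [heading=60, draw]
RT 150: heading 60 -> 270
PD: pen down
BK 3: (5.5,9.526) -> (5.5,12.526) [heading=270, draw]
FD 18: (5.5,12.526) -> (5.5,-5.474) [heading=270, draw]
RT 120: heading 270 -> 150
RT 150: heading 150 -> 0
FD 19: (5.5,-5.474) -> (24.5,-5.474) [heading=0, draw]
RT 294: heading 0 -> 66
Final: pos=(24.5,-5.474), heading=66, 4 segment(s) drawn

Answer: 66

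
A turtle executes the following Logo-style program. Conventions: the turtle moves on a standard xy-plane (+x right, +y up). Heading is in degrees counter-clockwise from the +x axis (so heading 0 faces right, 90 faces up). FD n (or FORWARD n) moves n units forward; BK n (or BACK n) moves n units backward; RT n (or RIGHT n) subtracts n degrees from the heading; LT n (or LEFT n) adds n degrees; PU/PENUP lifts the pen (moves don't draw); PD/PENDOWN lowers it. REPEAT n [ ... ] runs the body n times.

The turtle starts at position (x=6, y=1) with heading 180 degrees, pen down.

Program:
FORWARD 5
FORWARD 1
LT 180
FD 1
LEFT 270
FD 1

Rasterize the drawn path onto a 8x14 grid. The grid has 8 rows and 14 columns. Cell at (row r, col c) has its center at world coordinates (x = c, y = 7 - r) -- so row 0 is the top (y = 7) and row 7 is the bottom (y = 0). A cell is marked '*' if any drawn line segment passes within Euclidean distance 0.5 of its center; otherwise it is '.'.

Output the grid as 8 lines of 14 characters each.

Answer: ..............
..............
..............
..............
..............
..............
*******.......
.*............

Derivation:
Segment 0: (6,1) -> (1,1)
Segment 1: (1,1) -> (0,1)
Segment 2: (0,1) -> (1,1)
Segment 3: (1,1) -> (1,0)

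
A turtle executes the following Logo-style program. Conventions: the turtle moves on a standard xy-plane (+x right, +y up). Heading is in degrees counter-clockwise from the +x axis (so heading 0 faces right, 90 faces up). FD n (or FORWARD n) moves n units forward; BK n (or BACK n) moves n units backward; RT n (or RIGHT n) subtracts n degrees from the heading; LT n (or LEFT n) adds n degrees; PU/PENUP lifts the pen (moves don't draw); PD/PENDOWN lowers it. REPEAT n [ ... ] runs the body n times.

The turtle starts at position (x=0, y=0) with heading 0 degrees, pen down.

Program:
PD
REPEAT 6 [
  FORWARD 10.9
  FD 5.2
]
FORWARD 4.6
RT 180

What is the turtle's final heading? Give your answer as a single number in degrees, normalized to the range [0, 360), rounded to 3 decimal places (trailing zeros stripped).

Answer: 180

Derivation:
Executing turtle program step by step:
Start: pos=(0,0), heading=0, pen down
PD: pen down
REPEAT 6 [
  -- iteration 1/6 --
  FD 10.9: (0,0) -> (10.9,0) [heading=0, draw]
  FD 5.2: (10.9,0) -> (16.1,0) [heading=0, draw]
  -- iteration 2/6 --
  FD 10.9: (16.1,0) -> (27,0) [heading=0, draw]
  FD 5.2: (27,0) -> (32.2,0) [heading=0, draw]
  -- iteration 3/6 --
  FD 10.9: (32.2,0) -> (43.1,0) [heading=0, draw]
  FD 5.2: (43.1,0) -> (48.3,0) [heading=0, draw]
  -- iteration 4/6 --
  FD 10.9: (48.3,0) -> (59.2,0) [heading=0, draw]
  FD 5.2: (59.2,0) -> (64.4,0) [heading=0, draw]
  -- iteration 5/6 --
  FD 10.9: (64.4,0) -> (75.3,0) [heading=0, draw]
  FD 5.2: (75.3,0) -> (80.5,0) [heading=0, draw]
  -- iteration 6/6 --
  FD 10.9: (80.5,0) -> (91.4,0) [heading=0, draw]
  FD 5.2: (91.4,0) -> (96.6,0) [heading=0, draw]
]
FD 4.6: (96.6,0) -> (101.2,0) [heading=0, draw]
RT 180: heading 0 -> 180
Final: pos=(101.2,0), heading=180, 13 segment(s) drawn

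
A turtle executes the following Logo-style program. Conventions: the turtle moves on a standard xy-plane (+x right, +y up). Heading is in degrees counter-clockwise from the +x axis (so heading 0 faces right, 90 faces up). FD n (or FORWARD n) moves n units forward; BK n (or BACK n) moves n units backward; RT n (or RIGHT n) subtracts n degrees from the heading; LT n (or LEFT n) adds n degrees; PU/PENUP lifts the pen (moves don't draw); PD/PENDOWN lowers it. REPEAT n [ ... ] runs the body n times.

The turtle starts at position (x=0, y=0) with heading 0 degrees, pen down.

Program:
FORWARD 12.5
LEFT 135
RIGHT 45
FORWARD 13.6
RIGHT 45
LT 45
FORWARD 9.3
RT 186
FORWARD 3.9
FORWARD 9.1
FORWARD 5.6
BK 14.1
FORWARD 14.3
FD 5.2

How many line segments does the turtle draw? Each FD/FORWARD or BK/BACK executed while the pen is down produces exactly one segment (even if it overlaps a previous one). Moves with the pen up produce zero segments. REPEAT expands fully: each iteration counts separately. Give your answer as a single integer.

Answer: 9

Derivation:
Executing turtle program step by step:
Start: pos=(0,0), heading=0, pen down
FD 12.5: (0,0) -> (12.5,0) [heading=0, draw]
LT 135: heading 0 -> 135
RT 45: heading 135 -> 90
FD 13.6: (12.5,0) -> (12.5,13.6) [heading=90, draw]
RT 45: heading 90 -> 45
LT 45: heading 45 -> 90
FD 9.3: (12.5,13.6) -> (12.5,22.9) [heading=90, draw]
RT 186: heading 90 -> 264
FD 3.9: (12.5,22.9) -> (12.092,19.021) [heading=264, draw]
FD 9.1: (12.092,19.021) -> (11.141,9.971) [heading=264, draw]
FD 5.6: (11.141,9.971) -> (10.556,4.402) [heading=264, draw]
BK 14.1: (10.556,4.402) -> (12.03,18.425) [heading=264, draw]
FD 14.3: (12.03,18.425) -> (10.535,4.203) [heading=264, draw]
FD 5.2: (10.535,4.203) -> (9.991,-0.969) [heading=264, draw]
Final: pos=(9.991,-0.969), heading=264, 9 segment(s) drawn
Segments drawn: 9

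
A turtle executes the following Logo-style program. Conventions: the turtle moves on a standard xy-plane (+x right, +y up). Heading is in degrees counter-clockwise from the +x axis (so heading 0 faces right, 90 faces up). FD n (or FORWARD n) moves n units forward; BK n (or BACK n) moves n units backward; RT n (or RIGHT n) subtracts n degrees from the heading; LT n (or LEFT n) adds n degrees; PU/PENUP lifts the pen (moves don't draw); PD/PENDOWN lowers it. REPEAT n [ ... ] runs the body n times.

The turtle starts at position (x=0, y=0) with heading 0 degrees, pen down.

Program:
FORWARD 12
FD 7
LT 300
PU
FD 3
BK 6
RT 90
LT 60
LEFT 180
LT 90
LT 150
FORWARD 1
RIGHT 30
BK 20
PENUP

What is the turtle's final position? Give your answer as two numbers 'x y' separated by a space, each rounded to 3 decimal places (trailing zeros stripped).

Executing turtle program step by step:
Start: pos=(0,0), heading=0, pen down
FD 12: (0,0) -> (12,0) [heading=0, draw]
FD 7: (12,0) -> (19,0) [heading=0, draw]
LT 300: heading 0 -> 300
PU: pen up
FD 3: (19,0) -> (20.5,-2.598) [heading=300, move]
BK 6: (20.5,-2.598) -> (17.5,2.598) [heading=300, move]
RT 90: heading 300 -> 210
LT 60: heading 210 -> 270
LT 180: heading 270 -> 90
LT 90: heading 90 -> 180
LT 150: heading 180 -> 330
FD 1: (17.5,2.598) -> (18.366,2.098) [heading=330, move]
RT 30: heading 330 -> 300
BK 20: (18.366,2.098) -> (8.366,19.419) [heading=300, move]
PU: pen up
Final: pos=(8.366,19.419), heading=300, 2 segment(s) drawn

Answer: 8.366 19.419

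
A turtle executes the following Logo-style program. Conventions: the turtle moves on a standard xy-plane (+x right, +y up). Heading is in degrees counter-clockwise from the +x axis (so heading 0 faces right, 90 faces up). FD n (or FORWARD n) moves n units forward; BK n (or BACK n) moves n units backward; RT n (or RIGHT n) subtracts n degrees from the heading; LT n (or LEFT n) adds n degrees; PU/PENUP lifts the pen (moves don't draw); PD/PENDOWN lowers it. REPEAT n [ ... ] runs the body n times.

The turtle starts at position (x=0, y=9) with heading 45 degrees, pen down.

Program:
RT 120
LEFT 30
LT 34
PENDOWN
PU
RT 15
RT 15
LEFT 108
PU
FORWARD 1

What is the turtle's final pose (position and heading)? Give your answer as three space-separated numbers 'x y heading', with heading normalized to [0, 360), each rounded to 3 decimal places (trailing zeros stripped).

Answer: 0.391 9.921 67

Derivation:
Executing turtle program step by step:
Start: pos=(0,9), heading=45, pen down
RT 120: heading 45 -> 285
LT 30: heading 285 -> 315
LT 34: heading 315 -> 349
PD: pen down
PU: pen up
RT 15: heading 349 -> 334
RT 15: heading 334 -> 319
LT 108: heading 319 -> 67
PU: pen up
FD 1: (0,9) -> (0.391,9.921) [heading=67, move]
Final: pos=(0.391,9.921), heading=67, 0 segment(s) drawn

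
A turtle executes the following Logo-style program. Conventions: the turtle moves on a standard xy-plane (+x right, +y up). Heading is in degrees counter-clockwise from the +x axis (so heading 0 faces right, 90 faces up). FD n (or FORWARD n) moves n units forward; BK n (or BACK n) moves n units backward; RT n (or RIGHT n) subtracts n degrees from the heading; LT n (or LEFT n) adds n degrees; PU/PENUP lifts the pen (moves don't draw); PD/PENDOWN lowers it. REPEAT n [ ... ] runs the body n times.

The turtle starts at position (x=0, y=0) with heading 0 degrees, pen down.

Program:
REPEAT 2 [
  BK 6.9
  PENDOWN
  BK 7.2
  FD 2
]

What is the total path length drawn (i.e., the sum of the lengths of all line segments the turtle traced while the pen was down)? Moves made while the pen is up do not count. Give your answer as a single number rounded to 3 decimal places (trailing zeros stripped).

Answer: 32.2

Derivation:
Executing turtle program step by step:
Start: pos=(0,0), heading=0, pen down
REPEAT 2 [
  -- iteration 1/2 --
  BK 6.9: (0,0) -> (-6.9,0) [heading=0, draw]
  PD: pen down
  BK 7.2: (-6.9,0) -> (-14.1,0) [heading=0, draw]
  FD 2: (-14.1,0) -> (-12.1,0) [heading=0, draw]
  -- iteration 2/2 --
  BK 6.9: (-12.1,0) -> (-19,0) [heading=0, draw]
  PD: pen down
  BK 7.2: (-19,0) -> (-26.2,0) [heading=0, draw]
  FD 2: (-26.2,0) -> (-24.2,0) [heading=0, draw]
]
Final: pos=(-24.2,0), heading=0, 6 segment(s) drawn

Segment lengths:
  seg 1: (0,0) -> (-6.9,0), length = 6.9
  seg 2: (-6.9,0) -> (-14.1,0), length = 7.2
  seg 3: (-14.1,0) -> (-12.1,0), length = 2
  seg 4: (-12.1,0) -> (-19,0), length = 6.9
  seg 5: (-19,0) -> (-26.2,0), length = 7.2
  seg 6: (-26.2,0) -> (-24.2,0), length = 2
Total = 32.2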